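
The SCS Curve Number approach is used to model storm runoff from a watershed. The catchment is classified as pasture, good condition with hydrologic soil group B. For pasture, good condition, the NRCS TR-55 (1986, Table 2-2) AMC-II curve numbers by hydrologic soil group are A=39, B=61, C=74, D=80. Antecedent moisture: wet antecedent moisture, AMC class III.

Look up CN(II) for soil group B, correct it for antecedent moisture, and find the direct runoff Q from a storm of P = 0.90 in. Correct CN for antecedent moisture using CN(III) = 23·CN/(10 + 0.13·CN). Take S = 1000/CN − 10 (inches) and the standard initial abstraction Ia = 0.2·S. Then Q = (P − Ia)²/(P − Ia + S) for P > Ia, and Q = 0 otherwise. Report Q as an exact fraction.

NRCS table: pasture, good condition, soil group B → CN(II) = 61
Adjust CN=61 to AMC III: 23·61/(10 + 0.13·61) → 1403 ÷ (1793/100) = 140300/1793 ≈ 78.249
Max retention: S = 1000/(140300/1793) − 10 = 3900/1403 in (≈ 2.780 in)
Initial abstraction Ia = S/5 = (3900/1403)/5 = 780/1403 ≈ 0.556 in
Since P=0.900 > Ia=0.556: effective rainfall P−Ia = 4827/14030 in
Q: (4827/14030)² ÷ (43827/14030) = 7766643/204964270 in (≈ 0.038 in)

Q = 7766643/204964270 in ≈ 0.038 in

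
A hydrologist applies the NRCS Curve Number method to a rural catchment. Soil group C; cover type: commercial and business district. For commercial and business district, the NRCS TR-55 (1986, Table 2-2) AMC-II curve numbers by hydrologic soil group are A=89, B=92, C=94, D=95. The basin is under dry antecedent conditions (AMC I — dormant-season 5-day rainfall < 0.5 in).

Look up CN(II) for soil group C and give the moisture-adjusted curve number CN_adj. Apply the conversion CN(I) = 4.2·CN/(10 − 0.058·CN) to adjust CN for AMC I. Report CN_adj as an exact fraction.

CN_adj = 32900/379 ≈ 86.807

NRCS table: commercial and business district, soil group C → CN(II) = 94
CN(I) from CN(II)=94: (4.2·94)/(10 − 0.058·94) = 32900/379 ≈ 86.807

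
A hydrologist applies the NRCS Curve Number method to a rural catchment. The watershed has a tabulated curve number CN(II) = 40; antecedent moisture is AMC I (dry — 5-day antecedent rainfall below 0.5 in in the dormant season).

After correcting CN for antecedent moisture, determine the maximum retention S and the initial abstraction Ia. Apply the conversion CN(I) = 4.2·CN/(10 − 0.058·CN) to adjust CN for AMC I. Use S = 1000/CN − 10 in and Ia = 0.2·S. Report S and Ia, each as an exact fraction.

Adjust CN=40 to AMC I: 4.2·40/(10 − 0.058·40) → 168 ÷ (192/25) = 175/8 ≈ 21.875
Retention S: 1000/CN − 10 with CN=21.875 → S = 250/7 ≈ 35.714 in
Initial abstraction Ia = S/5 = (250/7)/5 = 50/7 ≈ 7.143 in

S = 250/7 in ≈ 35.714 in; Ia = 50/7 in ≈ 7.143 in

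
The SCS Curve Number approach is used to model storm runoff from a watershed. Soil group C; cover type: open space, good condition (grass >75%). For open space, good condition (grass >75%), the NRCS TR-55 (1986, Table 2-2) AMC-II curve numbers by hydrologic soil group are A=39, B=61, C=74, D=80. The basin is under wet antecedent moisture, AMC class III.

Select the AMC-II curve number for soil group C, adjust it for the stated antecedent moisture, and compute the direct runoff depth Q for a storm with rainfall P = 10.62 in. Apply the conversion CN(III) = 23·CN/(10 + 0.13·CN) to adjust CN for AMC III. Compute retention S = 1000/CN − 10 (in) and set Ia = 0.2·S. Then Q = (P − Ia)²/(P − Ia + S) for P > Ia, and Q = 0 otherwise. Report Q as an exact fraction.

NRCS table: open space, good condition (grass >75%), soil group C → CN(II) = 74
CN(III) from CN(II)=74: (23·74)/(10 + 0.13·74) = 85100/981 ≈ 86.748
Retention S: 1000/CN − 10 with CN=86.748 → S = 1300/851 ≈ 1.528 in
Ia = 0.2S: 0.2·1.528 = 0.306 in (exactly 260/851)
Excess rainfall: 10.620 − 0.306 = 10.314 in; P > Ia so Q > 0
Runoff Q = (P−Ia)²/(P−Ia+S) = (10.314)²/(10.314+1.528) = 192616532161/21440136550 ≈ 8.984 in

Q = 192616532161/21440136550 in ≈ 8.984 in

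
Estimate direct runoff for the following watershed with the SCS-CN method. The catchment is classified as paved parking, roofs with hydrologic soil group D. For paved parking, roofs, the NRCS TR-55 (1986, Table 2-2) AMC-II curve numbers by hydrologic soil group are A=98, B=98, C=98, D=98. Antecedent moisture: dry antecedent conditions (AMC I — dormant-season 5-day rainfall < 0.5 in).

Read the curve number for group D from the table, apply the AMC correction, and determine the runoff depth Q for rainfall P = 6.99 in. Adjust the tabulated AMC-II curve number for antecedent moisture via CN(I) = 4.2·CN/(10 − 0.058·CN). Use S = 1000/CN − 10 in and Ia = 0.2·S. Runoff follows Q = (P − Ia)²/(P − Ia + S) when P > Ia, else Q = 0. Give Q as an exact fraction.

Q = 503065351441/78128985900 in ≈ 6.439 in

NRCS table: paved parking, roofs, soil group D → CN(II) = 98
Adjust CN=98 to AMC I: 4.2·98/(10 − 0.058·98) → (2058/5) ÷ (1079/250) = 102900/1079 ≈ 95.366
Max retention: S = 1000/(102900/1079) − 10 = 500/1029 in (≈ 0.486 in)
Ia = 0.2·(500/1029) = 100/1029 in ≈ 0.097 in
P − Ia = 6.990 − 0.097 = 709271/102900 ≈ 6.893 in (> 0, runoff occurs)
Q = (709271/102900)²/((709271/102900) + 500/1029) = (503065351441/10588410000)/(759271/102900) = 503065351441/78128985900 in ≈ 6.439 in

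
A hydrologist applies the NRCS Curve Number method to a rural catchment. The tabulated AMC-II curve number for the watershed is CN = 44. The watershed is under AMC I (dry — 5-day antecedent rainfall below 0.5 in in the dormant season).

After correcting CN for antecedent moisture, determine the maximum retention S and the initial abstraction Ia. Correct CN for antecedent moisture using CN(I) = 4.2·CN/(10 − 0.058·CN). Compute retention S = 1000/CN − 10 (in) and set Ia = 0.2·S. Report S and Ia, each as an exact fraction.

S = 1000/33 in ≈ 30.303 in; Ia = 200/33 in ≈ 6.061 in

CN(I) from CN(II)=44: (4.2·44)/(10 − 0.058·44) = 3300/133 ≈ 24.812
Retention S: 1000/CN − 10 with CN=24.812 → S = 1000/33 ≈ 30.303 in
Initial abstraction Ia = S/5 = (1000/33)/5 = 200/33 ≈ 6.061 in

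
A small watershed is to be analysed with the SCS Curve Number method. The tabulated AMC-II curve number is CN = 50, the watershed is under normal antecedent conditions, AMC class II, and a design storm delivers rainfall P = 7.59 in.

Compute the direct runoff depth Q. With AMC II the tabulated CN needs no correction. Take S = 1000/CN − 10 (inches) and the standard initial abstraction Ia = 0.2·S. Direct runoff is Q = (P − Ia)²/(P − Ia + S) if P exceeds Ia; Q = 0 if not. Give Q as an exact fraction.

Average conditions: CN = 50 (no AMC adjustment).
Retention S: 1000/CN − 10 with CN=50.000 → S = 10 ≈ 10.000 in
Initial abstraction Ia = S/5 = 10/5 = 2 ≈ 2.000 in
Since P=7.590 > Ia=2.000: effective rainfall P−Ia = 559/100 in
Q: (559/100)² ÷ (1559/100) = 312481/155900 in (≈ 2.004 in)

Q = 312481/155900 in ≈ 2.004 in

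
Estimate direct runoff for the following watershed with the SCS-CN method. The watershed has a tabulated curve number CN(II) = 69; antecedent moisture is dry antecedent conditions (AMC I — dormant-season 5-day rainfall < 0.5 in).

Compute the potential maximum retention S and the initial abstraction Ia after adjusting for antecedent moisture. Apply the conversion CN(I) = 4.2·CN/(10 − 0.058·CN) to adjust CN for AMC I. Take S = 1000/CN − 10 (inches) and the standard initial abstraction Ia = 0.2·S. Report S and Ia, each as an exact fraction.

S = 15500/1449 in ≈ 10.697 in; Ia = 3100/1449 in ≈ 2.139 in

Dry (AMC I): CN(I) = 4.2·69/(10 − 0.058·69) = (1449/5)/(2999/500) = 144900/2999 ≈ 48.316
Retention S: 1000/CN − 10 with CN=48.316 → S = 15500/1449 ≈ 10.697 in
Ia = 0.2S: 0.2·10.697 = 2.139 in (exactly 3100/1449)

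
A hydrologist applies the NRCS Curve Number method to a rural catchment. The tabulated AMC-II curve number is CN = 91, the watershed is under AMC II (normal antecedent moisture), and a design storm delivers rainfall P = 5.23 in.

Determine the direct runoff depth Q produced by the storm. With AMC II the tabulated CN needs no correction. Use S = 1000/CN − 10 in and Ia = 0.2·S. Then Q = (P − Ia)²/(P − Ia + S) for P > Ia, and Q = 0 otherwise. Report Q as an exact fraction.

CN(II) = 91; AMC II needs no correction.
S = 1000/91 − 10 = 90/91 in ≈ 0.989 in
Ia = 0.2·(90/91) = 18/91 in ≈ 0.198 in
P − Ia = 5.230 − 0.198 = 45793/9100 ≈ 5.032 in (> 0, runoff occurs)
Runoff Q = (P−Ia)²/(P−Ia+S) = (5.032)²/(5.032+0.989) = 2096998849/498616300 ≈ 4.206 in

Q = 2096998849/498616300 in ≈ 4.206 in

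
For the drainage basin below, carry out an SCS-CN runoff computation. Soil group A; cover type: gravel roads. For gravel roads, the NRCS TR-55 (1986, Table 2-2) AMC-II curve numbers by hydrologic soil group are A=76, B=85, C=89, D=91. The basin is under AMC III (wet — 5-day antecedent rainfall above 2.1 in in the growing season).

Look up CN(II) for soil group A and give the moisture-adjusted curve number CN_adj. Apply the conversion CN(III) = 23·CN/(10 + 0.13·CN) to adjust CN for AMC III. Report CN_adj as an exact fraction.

CN_adj = 43700/497 ≈ 87.928

NRCS table: gravel roads, soil group A → CN(II) = 76
CN(III) from CN(II)=76: (23·76)/(10 + 0.13·76) = 43700/497 ≈ 87.928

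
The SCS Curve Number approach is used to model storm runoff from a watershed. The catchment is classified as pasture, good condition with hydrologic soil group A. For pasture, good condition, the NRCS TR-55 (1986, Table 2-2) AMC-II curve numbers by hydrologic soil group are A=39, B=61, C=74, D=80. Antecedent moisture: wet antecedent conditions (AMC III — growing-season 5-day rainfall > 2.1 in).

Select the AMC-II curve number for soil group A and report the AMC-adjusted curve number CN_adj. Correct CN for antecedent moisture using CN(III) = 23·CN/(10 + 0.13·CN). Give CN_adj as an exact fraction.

CN_adj = 89700/1507 ≈ 59.522

NRCS table: pasture, good condition, soil group A → CN(II) = 39
Wet (AMC III): CN(III) = 23·39/(10 + 0.13·39) = 897/(1507/100) = 89700/1507 ≈ 59.522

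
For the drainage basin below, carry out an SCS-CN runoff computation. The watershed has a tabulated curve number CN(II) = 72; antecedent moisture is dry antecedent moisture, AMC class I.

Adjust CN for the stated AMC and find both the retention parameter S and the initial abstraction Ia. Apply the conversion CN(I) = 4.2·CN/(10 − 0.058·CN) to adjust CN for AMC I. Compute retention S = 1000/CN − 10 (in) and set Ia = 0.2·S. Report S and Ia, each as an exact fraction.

S = 250/27 in ≈ 9.259 in; Ia = 50/27 in ≈ 1.852 in

CN(I) from CN(II)=72: (4.2·72)/(10 − 0.058·72) = 675/13 ≈ 51.923
Retention S: 1000/CN − 10 with CN=51.923 → S = 250/27 ≈ 9.259 in
Ia = 0.2·(250/27) = 50/27 in ≈ 1.852 in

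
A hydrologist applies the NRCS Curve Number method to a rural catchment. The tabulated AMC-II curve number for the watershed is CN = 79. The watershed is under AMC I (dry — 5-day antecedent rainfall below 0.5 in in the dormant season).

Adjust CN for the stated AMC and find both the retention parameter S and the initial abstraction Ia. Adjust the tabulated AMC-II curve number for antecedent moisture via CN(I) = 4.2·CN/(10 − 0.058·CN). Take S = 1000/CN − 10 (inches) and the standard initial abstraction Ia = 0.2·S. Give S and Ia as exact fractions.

Adjust CN=79 to AMC I: 4.2·79/(10 − 0.058·79) → (1659/5) ÷ (2709/500) = 7900/129 ≈ 61.240
Retention S: 1000/CN − 10 with CN=61.240 → S = 500/79 ≈ 6.329 in
Ia = 0.2·(500/79) = 100/79 in ≈ 1.266 in

S = 500/79 in ≈ 6.329 in; Ia = 100/79 in ≈ 1.266 in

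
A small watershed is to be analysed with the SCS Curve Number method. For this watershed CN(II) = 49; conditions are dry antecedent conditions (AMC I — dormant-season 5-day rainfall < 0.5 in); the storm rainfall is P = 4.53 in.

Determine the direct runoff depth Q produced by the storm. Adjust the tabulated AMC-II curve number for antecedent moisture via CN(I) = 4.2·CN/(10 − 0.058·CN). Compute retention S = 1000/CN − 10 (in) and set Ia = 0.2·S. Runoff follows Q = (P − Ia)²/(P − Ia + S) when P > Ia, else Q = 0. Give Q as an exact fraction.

Q = 0 in ≈ 0.000 in

Dry (AMC I): CN(I) = 4.2·49/(10 − 0.058·49) = (1029/5)/(3579/500) = 34300/1193 ≈ 28.751
Max retention: S = 1000/(34300/1193) − 10 = 8500/343 in (≈ 24.781 in)
Ia = 0.2S: 0.2·24.781 = 4.956 in (exactly 1700/343)
P = 4.530 ≤ Ia = 4.956 in: entire storm abstracted, Q = 0.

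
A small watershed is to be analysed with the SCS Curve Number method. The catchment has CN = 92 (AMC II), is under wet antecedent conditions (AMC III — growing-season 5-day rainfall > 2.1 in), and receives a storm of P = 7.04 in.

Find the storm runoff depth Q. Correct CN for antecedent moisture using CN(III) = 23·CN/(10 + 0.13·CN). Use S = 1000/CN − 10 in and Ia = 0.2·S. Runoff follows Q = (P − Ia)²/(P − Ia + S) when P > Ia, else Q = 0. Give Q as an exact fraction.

Q = 530196676/80262525 in ≈ 6.606 in

Wet (AMC III): CN(III) = 23·92/(10 + 0.13·92) = 2116/(549/25) = 52900/549 ≈ 96.357
S = 1000/(52900/549) − 10 = 200/529 in ≈ 0.378 in
Initial abstraction Ia = S/5 = (200/529)/5 = 40/529 ≈ 0.076 in
Excess rainfall: 7.040 − 0.076 = 6.964 in; P > Ia so Q > 0
Q: (92104/13225)² ÷ (97104/13225) = 530196676/80262525 in (≈ 6.606 in)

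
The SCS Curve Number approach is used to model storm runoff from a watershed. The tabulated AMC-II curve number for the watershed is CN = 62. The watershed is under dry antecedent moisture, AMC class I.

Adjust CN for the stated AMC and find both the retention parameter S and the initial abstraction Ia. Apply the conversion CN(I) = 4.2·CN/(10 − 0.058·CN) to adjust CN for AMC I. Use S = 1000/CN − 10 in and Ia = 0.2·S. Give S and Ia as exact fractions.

Dry (AMC I): CN(I) = 4.2·62/(10 − 0.058·62) = (1302/5)/(1601/250) = 65100/1601 ≈ 40.662
Max retention: S = 1000/(65100/1601) − 10 = 9500/651 in (≈ 14.593 in)
Ia = 0.2S: 0.2·14.593 = 2.919 in (exactly 1900/651)

S = 9500/651 in ≈ 14.593 in; Ia = 1900/651 in ≈ 2.919 in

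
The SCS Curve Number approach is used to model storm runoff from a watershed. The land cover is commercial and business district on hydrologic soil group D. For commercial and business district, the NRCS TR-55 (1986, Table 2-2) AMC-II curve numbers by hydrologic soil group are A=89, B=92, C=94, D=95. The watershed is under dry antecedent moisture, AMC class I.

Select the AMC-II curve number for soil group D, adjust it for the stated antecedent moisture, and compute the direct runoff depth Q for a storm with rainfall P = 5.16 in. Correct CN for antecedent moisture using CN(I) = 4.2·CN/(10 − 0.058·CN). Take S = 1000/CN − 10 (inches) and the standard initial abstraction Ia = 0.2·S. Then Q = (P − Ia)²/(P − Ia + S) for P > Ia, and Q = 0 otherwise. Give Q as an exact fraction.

Q = 2398158841/613173225 in ≈ 3.911 in

NRCS table: commercial and business district, soil group D → CN(II) = 95
CN(I) from CN(II)=95: (4.2·95)/(10 − 0.058·95) = 39900/449 ≈ 88.864
S = 1000/(39900/449) − 10 = 500/399 in ≈ 1.253 in
Ia = 0.2S: 0.2·1.253 = 0.251 in (exactly 100/399)
Excess rainfall: 5.160 − 0.251 = 4.909 in; P > Ia so Q > 0
Q = (48971/9975)²/((48971/9975) + 500/399) = (2398158841/99500625)/(61471/9975) = 2398158841/613173225 in ≈ 3.911 in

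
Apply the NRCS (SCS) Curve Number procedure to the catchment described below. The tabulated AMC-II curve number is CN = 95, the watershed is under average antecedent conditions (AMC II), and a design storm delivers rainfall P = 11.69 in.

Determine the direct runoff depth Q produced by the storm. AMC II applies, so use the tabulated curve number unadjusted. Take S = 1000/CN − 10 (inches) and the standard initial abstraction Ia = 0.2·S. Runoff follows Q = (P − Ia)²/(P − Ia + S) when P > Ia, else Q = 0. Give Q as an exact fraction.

Q = 484484121/43720900 in ≈ 11.081 in

CN(II) = 95; AMC II needs no correction.
S = 1000/95 − 10 = 10/19 in ≈ 0.526 in
Ia = 0.2·(10/19) = 2/19 in ≈ 0.105 in
Excess rainfall: 11.690 − 0.105 = 11.585 in; P > Ia so Q > 0
Runoff Q = (P−Ia)²/(P−Ia+S) = (11.585)²/(11.585+0.526) = 484484121/43720900 ≈ 11.081 in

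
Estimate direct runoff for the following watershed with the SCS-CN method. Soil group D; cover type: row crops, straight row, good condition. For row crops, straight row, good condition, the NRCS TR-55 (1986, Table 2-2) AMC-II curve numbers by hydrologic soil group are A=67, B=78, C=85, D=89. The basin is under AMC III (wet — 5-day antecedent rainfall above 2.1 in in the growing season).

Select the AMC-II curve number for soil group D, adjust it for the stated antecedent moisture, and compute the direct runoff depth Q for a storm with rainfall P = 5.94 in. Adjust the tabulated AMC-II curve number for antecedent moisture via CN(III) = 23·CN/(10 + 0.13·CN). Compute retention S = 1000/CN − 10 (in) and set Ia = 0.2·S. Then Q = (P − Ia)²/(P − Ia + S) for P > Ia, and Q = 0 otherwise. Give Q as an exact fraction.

NRCS table: row crops, straight row, good condition, soil group D → CN(II) = 89
Wet (AMC III): CN(III) = 23·89/(10 + 0.13·89) = 2047/(2157/100) = 204700/2157 ≈ 94.900
Retention S: 1000/CN − 10 with CN=94.900 → S = 1100/2047 ≈ 0.537 in
Initial abstraction Ia = S/5 = (1100/2047)/5 = 220/2047 ≈ 0.107 in
Since P=5.940 > Ia=0.107: effective rainfall P−Ia = 596959/102350 in
Runoff Q = (P−Ia)²/(P−Ia+S) = (5.833)²/(5.833+0.537) = 32396367971/6066182150 ≈ 5.340 in

Q = 32396367971/6066182150 in ≈ 5.340 in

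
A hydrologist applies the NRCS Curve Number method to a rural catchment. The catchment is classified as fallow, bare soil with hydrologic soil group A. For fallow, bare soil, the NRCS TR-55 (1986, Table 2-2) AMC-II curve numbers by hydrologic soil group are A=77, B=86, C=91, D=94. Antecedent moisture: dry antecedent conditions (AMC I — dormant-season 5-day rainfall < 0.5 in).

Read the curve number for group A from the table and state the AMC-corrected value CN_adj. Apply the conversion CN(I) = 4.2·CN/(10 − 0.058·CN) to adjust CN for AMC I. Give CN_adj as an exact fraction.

CN_adj = 161700/2767 ≈ 58.439

NRCS table: fallow, bare soil, soil group A → CN(II) = 77
Adjust CN=77 to AMC I: 4.2·77/(10 − 0.058·77) → (1617/5) ÷ (2767/500) = 161700/2767 ≈ 58.439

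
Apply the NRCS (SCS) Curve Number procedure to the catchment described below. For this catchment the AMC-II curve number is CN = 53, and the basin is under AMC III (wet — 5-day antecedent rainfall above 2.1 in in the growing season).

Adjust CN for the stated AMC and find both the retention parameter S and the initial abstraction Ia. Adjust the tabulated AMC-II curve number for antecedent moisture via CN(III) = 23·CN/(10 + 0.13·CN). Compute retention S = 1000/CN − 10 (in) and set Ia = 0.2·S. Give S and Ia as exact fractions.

S = 4700/1219 in ≈ 3.856 in; Ia = 940/1219 in ≈ 0.771 in

Wet (AMC III): CN(III) = 23·53/(10 + 0.13·53) = 1219/(1689/100) = 121900/1689 ≈ 72.173
Retention S: 1000/CN − 10 with CN=72.173 → S = 4700/1219 ≈ 3.856 in
Ia = 0.2S: 0.2·3.856 = 0.771 in (exactly 940/1219)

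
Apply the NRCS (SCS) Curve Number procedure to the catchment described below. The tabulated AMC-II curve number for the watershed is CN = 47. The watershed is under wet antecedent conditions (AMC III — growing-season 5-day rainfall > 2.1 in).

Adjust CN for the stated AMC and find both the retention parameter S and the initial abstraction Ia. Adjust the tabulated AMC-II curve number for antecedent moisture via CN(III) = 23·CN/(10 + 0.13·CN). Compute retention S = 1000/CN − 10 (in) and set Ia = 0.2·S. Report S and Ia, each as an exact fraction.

S = 5300/1081 in ≈ 4.903 in; Ia = 1060/1081 in ≈ 0.981 in

Adjust CN=47 to AMC III: 23·47/(10 + 0.13·47) → 1081 ÷ (1611/100) = 108100/1611 ≈ 67.101
Retention S: 1000/CN − 10 with CN=67.101 → S = 5300/1081 ≈ 4.903 in
Initial abstraction Ia = S/5 = (5300/1081)/5 = 1060/1081 ≈ 0.981 in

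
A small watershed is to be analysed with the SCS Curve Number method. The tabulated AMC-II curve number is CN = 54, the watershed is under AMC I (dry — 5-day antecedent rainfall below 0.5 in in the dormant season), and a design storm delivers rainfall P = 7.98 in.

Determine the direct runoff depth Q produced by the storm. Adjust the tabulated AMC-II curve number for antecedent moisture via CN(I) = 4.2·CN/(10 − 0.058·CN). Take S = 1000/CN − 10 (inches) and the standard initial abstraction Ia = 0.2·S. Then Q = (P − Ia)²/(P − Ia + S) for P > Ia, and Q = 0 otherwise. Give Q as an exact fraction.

Q = 12372780289/19454705550 in ≈ 0.636 in

Dry (AMC I): CN(I) = 4.2·54/(10 − 0.058·54) = (1134/5)/(1717/250) = 56700/1717 ≈ 33.023
S = 1000/(56700/1717) − 10 = 11500/567 in ≈ 20.282 in
Initial abstraction Ia = S/5 = (11500/567)/5 = 2300/567 ≈ 4.056 in
Excess rainfall: 7.980 − 4.056 = 3.924 in; P > Ia so Q > 0
Q = (111233/28350)²/((111233/28350) + 11500/567) = (12372780289/803722500)/(686233/28350) = 12372780289/19454705550 in ≈ 0.636 in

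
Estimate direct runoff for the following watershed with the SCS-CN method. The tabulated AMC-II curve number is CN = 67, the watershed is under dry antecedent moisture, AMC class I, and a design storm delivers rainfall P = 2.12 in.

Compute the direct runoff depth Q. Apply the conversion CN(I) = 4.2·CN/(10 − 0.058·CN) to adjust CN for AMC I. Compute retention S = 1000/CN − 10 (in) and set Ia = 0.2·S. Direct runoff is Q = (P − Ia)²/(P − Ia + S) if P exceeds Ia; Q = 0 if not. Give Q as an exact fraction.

Q = 0 in ≈ 0.000 in

Dry (AMC I): CN(I) = 4.2·67/(10 − 0.058·67) = (1407/5)/(3057/500) = 46900/1019 ≈ 46.026
S = 1000/(46900/1019) − 10 = 5500/469 in ≈ 11.727 in
Ia = 0.2·(5500/469) = 1100/469 in ≈ 2.345 in
P = 2.120 ≤ Ia = 2.345 in: entire storm abstracted, Q = 0.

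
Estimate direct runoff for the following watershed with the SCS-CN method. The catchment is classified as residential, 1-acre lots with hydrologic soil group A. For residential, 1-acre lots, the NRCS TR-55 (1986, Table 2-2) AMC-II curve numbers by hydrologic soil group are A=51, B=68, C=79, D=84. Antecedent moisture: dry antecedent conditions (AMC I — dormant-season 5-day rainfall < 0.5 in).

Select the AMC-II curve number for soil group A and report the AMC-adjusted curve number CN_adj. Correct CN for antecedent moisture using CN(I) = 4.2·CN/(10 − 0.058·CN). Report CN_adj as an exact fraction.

NRCS table: residential, 1-acre lots, soil group A → CN(II) = 51
CN(I) from CN(II)=51: (4.2·51)/(10 − 0.058·51) = 15300/503 ≈ 30.417

CN_adj = 15300/503 ≈ 30.417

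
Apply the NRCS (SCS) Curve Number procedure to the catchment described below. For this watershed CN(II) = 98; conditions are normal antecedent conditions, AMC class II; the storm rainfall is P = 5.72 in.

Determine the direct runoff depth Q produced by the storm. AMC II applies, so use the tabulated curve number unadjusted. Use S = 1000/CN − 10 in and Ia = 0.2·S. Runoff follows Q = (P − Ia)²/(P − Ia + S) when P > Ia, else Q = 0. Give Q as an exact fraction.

CN(II) = 98; AMC II needs no correction.
Max retention: S = 1000/98 − 10 = 10/49 in (≈ 0.204 in)
Ia = 0.2S: 0.2·0.204 = 0.041 in (exactly 2/49)
Excess rainfall: 5.720 − 0.041 = 5.679 in; P > Ia so Q > 0
Q = (6957/1225)²/((6957/1225) + 10/49) = (48399849/1500625)/(7207/1225) = 48399849/8828575 in ≈ 5.482 in

Q = 48399849/8828575 in ≈ 5.482 in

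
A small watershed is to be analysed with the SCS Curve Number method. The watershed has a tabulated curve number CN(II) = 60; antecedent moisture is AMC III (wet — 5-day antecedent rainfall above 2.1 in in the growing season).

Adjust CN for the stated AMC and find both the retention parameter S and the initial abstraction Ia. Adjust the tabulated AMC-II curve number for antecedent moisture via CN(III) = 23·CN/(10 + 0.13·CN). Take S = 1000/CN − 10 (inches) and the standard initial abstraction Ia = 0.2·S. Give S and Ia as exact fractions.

S = 200/69 in ≈ 2.899 in; Ia = 40/69 in ≈ 0.580 in

Adjust CN=60 to AMC III: 23·60/(10 + 0.13·60) → 1380 ÷ (89/5) = 6900/89 ≈ 77.528
S = 1000/(6900/89) − 10 = 200/69 in ≈ 2.899 in
Initial abstraction Ia = S/5 = (200/69)/5 = 40/69 ≈ 0.580 in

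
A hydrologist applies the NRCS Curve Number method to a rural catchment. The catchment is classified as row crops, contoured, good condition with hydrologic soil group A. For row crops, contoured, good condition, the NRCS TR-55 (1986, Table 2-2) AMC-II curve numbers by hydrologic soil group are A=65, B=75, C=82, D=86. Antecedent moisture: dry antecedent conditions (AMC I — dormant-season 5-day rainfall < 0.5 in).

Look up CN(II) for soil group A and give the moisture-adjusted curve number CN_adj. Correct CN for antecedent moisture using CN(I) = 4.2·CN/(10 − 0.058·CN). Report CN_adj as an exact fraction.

NRCS table: row crops, contoured, good condition, soil group A → CN(II) = 65
CN(I) from CN(II)=65: (4.2·65)/(10 − 0.058·65) = 3900/89 ≈ 43.820

CN_adj = 3900/89 ≈ 43.820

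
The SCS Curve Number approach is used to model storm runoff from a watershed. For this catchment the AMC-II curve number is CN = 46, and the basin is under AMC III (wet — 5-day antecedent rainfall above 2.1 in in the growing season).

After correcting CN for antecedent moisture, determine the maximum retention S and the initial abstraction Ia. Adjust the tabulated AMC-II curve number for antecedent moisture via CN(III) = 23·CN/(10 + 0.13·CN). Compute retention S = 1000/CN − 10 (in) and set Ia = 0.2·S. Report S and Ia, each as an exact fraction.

S = 2700/529 in ≈ 5.104 in; Ia = 540/529 in ≈ 1.021 in

CN(III) from CN(II)=46: (23·46)/(10 + 0.13·46) = 52900/799 ≈ 66.208
Retention S: 1000/CN − 10 with CN=66.208 → S = 2700/529 ≈ 5.104 in
Ia = 0.2·(2700/529) = 540/529 in ≈ 1.021 in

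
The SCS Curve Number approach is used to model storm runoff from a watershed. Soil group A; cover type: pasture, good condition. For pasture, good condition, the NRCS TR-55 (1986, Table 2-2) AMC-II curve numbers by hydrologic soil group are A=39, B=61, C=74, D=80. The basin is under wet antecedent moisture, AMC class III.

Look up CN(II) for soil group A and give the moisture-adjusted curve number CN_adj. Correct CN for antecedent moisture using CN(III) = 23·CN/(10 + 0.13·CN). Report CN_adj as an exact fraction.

CN_adj = 89700/1507 ≈ 59.522

NRCS table: pasture, good condition, soil group A → CN(II) = 39
Adjust CN=39 to AMC III: 23·39/(10 + 0.13·39) → 897 ÷ (1507/100) = 89700/1507 ≈ 59.522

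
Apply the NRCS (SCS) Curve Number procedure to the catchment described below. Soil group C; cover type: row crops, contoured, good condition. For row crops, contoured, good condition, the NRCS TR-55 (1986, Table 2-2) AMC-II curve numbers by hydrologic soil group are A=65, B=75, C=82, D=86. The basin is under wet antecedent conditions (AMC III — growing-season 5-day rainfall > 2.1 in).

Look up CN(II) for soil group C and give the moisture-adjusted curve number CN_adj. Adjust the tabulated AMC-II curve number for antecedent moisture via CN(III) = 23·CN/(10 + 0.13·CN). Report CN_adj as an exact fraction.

NRCS table: row crops, contoured, good condition, soil group C → CN(II) = 82
CN(III) from CN(II)=82: (23·82)/(10 + 0.13·82) = 94300/1033 ≈ 91.288

CN_adj = 94300/1033 ≈ 91.288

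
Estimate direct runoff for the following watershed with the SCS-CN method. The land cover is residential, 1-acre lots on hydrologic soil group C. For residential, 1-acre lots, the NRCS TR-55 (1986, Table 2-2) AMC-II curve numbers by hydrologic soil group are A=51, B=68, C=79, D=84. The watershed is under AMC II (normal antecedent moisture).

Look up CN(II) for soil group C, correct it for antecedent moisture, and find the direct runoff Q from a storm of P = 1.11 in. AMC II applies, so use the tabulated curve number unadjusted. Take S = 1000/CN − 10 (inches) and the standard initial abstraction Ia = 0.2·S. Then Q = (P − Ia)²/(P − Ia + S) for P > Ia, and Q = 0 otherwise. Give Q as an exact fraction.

NRCS table: residential, 1-acre lots, soil group C → CN(II) = 79
Average conditions: CN = 79 (no AMC adjustment).
Max retention: S = 1000/79 − 10 = 210/79 in (≈ 2.658 in)
Ia = 0.2S: 0.2·2.658 = 0.532 in (exactly 42/79)
Excess rainfall: 1.110 − 0.532 = 0.578 in; P > Ia so Q > 0
Runoff Q = (P−Ia)²/(P−Ia+S) = (0.578)²/(0.578+2.658) = 2319529/22443900 ≈ 0.103 in

Q = 2319529/22443900 in ≈ 0.103 in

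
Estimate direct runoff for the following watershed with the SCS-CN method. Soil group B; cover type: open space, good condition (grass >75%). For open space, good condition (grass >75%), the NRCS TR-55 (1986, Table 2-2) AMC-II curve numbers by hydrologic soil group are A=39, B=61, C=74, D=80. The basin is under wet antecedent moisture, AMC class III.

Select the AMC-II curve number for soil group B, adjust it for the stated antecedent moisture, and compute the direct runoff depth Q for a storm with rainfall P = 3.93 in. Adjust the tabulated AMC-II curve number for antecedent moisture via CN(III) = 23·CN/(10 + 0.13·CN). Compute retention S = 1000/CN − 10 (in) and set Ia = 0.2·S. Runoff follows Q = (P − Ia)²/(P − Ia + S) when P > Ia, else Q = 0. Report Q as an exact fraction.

Q = 24898630849/13459119300 in ≈ 1.850 in

NRCS table: open space, good condition (grass >75%), soil group B → CN(II) = 61
Adjust CN=61 to AMC III: 23·61/(10 + 0.13·61) → 1403 ÷ (1793/100) = 140300/1793 ≈ 78.249
S = 1000/(140300/1793) − 10 = 3900/1403 in ≈ 2.780 in
Ia = 0.2S: 0.2·2.780 = 0.556 in (exactly 780/1403)
P − Ia = 3.930 − 0.556 = 473379/140300 ≈ 3.374 in (> 0, runoff occurs)
Runoff Q = (P−Ia)²/(P−Ia+S) = (3.374)²/(3.374+2.780) = 24898630849/13459119300 ≈ 1.850 in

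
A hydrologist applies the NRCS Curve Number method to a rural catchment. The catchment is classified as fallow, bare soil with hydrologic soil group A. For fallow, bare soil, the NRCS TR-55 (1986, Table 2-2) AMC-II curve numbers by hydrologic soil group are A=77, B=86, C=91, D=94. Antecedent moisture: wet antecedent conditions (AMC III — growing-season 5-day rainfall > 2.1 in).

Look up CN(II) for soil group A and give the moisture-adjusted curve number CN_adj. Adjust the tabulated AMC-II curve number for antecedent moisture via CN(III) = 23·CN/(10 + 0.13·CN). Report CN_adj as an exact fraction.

NRCS table: fallow, bare soil, soil group A → CN(II) = 77
CN(III) from CN(II)=77: (23·77)/(10 + 0.13·77) = 7700/87 ≈ 88.506

CN_adj = 7700/87 ≈ 88.506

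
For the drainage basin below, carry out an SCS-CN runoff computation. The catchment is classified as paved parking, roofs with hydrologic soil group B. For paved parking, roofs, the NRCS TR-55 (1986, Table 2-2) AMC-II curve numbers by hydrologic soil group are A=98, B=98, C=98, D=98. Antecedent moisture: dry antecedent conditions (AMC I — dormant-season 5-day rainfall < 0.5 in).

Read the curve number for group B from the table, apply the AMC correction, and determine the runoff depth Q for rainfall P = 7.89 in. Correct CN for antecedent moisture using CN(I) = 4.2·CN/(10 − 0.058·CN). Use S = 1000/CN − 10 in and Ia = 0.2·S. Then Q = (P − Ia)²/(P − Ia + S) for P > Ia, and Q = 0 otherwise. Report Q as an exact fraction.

NRCS table: paved parking, roofs, soil group B → CN(II) = 98
Dry (AMC I): CN(I) = 4.2·98/(10 − 0.058·98) = (2058/5)/(1079/250) = 102900/1079 ≈ 95.366
Max retention: S = 1000/(102900/1079) − 10 = 500/1029 in (≈ 0.486 in)
Initial abstraction Ia = S/5 = (500/1029)/5 = 100/1029 ≈ 0.097 in
Excess rainfall: 7.890 − 0.097 = 7.793 in; P > Ia so Q > 0
Runoff Q = (P−Ia)²/(P−Ia+S) = (7.793)²/(7.793+0.486) = 643013138161/87658554900 ≈ 7.335 in

Q = 643013138161/87658554900 in ≈ 7.335 in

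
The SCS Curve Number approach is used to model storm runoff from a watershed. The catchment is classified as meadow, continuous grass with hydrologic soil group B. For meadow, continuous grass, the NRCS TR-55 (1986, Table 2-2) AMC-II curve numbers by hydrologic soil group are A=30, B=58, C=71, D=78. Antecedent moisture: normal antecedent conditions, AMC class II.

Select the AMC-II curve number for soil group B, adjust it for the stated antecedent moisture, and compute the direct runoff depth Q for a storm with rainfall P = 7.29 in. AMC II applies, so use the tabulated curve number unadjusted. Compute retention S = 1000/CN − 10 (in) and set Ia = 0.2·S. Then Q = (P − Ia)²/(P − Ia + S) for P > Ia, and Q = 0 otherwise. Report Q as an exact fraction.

NRCS table: meadow, continuous grass, soil group B → CN(II) = 58
CN(II) = 58; AMC II needs no correction.
S = 1000/58 − 10 = 210/29 in ≈ 7.241 in
Initial abstraction Ia = S/5 = (210/29)/5 = 42/29 ≈ 1.448 in
Since P=7.290 > Ia=1.448: effective rainfall P−Ia = 16941/2900 in
Q = (16941/2900)²/((16941/2900) + 210/29) = (286997481/8410000)/(37941/2900) = 95665827/36676300 in ≈ 2.608 in

Q = 95665827/36676300 in ≈ 2.608 in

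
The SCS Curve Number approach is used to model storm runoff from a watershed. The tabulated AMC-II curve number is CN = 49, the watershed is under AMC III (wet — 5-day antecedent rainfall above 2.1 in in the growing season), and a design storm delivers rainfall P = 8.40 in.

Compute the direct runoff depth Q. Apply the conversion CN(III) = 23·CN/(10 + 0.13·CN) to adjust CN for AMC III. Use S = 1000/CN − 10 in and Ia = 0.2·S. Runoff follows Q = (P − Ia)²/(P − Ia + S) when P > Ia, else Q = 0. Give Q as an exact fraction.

Q = 99095042/21204505 in ≈ 4.673 in

CN(III) from CN(II)=49: (23·49)/(10 + 0.13·49) = 112700/1637 ≈ 68.845
S = 1000/(112700/1637) − 10 = 5100/1127 in ≈ 4.525 in
Ia = 0.2S: 0.2·4.525 = 0.905 in (exactly 1020/1127)
Excess rainfall: 8.400 − 0.905 = 7.495 in; P > Ia so Q > 0
Q: (42234/5635)² ÷ (67734/5635) = 99095042/21204505 in (≈ 4.673 in)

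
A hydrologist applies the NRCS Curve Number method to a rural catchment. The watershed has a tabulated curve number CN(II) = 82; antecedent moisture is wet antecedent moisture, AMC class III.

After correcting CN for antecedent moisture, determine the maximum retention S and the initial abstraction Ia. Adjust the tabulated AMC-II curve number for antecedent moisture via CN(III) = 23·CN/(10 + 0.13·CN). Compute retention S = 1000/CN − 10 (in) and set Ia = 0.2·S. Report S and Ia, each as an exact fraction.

S = 900/943 in ≈ 0.954 in; Ia = 180/943 in ≈ 0.191 in

Adjust CN=82 to AMC III: 23·82/(10 + 0.13·82) → 1886 ÷ (1033/50) = 94300/1033 ≈ 91.288
S = 1000/(94300/1033) − 10 = 900/943 in ≈ 0.954 in
Ia = 0.2S: 0.2·0.954 = 0.191 in (exactly 180/943)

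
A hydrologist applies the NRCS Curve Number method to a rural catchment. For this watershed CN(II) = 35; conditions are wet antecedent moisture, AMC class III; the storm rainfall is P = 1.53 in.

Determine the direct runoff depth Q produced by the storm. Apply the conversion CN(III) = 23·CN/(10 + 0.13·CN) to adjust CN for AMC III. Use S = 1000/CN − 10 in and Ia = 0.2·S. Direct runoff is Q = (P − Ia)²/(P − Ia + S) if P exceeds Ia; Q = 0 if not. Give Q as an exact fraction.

Adjust CN=35 to AMC III: 23·35/(10 + 0.13·35) → 805 ÷ (291/20) = 16100/291 ≈ 55.326
S = 1000/(16100/291) − 10 = 1300/161 in ≈ 8.075 in
Initial abstraction Ia = S/5 = (1300/161)/5 = 260/161 ≈ 1.615 in
P = 1.530 ≤ Ia = 1.615 in: entire storm abstracted, Q = 0.

Q = 0 in ≈ 0.000 in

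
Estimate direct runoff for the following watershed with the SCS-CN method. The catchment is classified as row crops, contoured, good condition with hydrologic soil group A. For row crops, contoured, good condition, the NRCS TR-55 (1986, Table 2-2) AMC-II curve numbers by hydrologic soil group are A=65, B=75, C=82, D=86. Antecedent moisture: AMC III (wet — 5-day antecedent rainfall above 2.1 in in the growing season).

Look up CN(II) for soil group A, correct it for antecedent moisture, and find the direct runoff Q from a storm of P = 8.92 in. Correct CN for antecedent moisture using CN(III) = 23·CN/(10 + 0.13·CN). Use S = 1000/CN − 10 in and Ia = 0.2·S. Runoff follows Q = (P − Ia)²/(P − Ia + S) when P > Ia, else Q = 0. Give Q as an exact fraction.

NRCS table: row crops, contoured, good condition, soil group A → CN(II) = 65
Adjust CN=65 to AMC III: 23·65/(10 + 0.13·65) → 1495 ÷ (369/20) = 29900/369 ≈ 81.030
S = 1000/(29900/369) − 10 = 700/299 in ≈ 2.341 in
Ia = 0.2S: 0.2·2.341 = 0.468 in (exactly 140/299)
Since P=8.920 > Ia=0.468: effective rainfall P−Ia = 63177/7475 in
Runoff Q = (P−Ia)²/(P−Ia+S) = (8.452)²/(8.452+2.341) = 3991333329/603060575 ≈ 6.618 in

Q = 3991333329/603060575 in ≈ 6.618 in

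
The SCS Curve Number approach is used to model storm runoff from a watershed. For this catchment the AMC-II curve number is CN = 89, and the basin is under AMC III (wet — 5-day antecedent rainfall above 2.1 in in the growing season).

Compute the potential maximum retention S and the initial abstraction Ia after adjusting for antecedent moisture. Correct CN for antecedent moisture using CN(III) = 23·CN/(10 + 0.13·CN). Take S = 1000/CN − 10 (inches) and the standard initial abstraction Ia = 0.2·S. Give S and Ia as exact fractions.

CN(III) from CN(II)=89: (23·89)/(10 + 0.13·89) = 204700/2157 ≈ 94.900
Max retention: S = 1000/(204700/2157) − 10 = 1100/2047 in (≈ 0.537 in)
Ia = 0.2S: 0.2·0.537 = 0.107 in (exactly 220/2047)

S = 1100/2047 in ≈ 0.537 in; Ia = 220/2047 in ≈ 0.107 in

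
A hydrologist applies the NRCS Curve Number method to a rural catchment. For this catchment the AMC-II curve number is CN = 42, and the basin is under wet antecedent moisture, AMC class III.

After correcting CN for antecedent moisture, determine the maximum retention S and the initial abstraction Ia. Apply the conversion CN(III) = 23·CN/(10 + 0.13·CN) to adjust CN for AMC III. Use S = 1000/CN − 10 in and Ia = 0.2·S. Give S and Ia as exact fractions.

Wet (AMC III): CN(III) = 23·42/(10 + 0.13·42) = 966/(773/50) = 48300/773 ≈ 62.484
Retention S: 1000/CN − 10 with CN=62.484 → S = 2900/483 ≈ 6.004 in
Ia = 0.2S: 0.2·6.004 = 1.201 in (exactly 580/483)

S = 2900/483 in ≈ 6.004 in; Ia = 580/483 in ≈ 1.201 in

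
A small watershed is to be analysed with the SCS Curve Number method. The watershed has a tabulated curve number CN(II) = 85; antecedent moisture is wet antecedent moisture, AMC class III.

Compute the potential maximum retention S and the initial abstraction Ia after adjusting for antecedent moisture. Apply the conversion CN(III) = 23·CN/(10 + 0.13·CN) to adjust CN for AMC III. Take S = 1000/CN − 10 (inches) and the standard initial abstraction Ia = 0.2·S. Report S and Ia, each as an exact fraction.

Adjust CN=85 to AMC III: 23·85/(10 + 0.13·85) → 1955 ÷ (421/20) = 39100/421 ≈ 92.874
S = 1000/(39100/421) − 10 = 300/391 in ≈ 0.767 in
Initial abstraction Ia = S/5 = (300/391)/5 = 60/391 ≈ 0.153 in

S = 300/391 in ≈ 0.767 in; Ia = 60/391 in ≈ 0.153 in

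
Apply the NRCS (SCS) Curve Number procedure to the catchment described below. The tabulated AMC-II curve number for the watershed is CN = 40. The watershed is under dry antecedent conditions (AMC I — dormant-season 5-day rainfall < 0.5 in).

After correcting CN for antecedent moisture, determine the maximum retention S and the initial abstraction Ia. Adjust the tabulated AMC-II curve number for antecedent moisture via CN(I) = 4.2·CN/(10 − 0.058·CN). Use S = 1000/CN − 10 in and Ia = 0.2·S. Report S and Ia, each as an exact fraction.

S = 250/7 in ≈ 35.714 in; Ia = 50/7 in ≈ 7.143 in

CN(I) from CN(II)=40: (4.2·40)/(10 − 0.058·40) = 175/8 ≈ 21.875
S = 1000/(175/8) − 10 = 250/7 in ≈ 35.714 in
Ia = 0.2·(250/7) = 50/7 in ≈ 7.143 in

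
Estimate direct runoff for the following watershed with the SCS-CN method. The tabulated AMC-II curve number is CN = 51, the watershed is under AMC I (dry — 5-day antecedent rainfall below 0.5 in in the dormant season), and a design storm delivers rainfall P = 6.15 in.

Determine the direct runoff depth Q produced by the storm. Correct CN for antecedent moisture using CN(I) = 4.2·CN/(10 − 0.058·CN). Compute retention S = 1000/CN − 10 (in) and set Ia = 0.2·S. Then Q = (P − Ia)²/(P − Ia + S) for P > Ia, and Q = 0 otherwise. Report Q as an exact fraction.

Q = 23222761/228946140 in ≈ 0.101 in

CN(I) from CN(II)=51: (4.2·51)/(10 − 0.058·51) = 15300/503 ≈ 30.417
Max retention: S = 1000/(15300/503) − 10 = 3500/153 in (≈ 22.876 in)
Ia = 0.2·(3500/153) = 700/153 in ≈ 4.575 in
P − Ia = 6.150 − 4.575 = 4819/3060 ≈ 1.575 in (> 0, runoff occurs)
Runoff Q = (P−Ia)²/(P−Ia+S) = (1.575)²/(1.575+22.876) = 23222761/228946140 ≈ 0.101 in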